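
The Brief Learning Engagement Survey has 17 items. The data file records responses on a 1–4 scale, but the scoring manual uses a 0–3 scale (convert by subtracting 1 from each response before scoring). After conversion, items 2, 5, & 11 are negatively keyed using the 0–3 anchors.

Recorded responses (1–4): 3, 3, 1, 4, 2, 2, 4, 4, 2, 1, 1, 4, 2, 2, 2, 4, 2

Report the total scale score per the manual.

29

Convert to 0–3: 2, 2, 0, 3, 1, 1, 3, 3, 1, 0, 0, 3, 1, 1, 1, 3, 1
Reverse-coded (on a 0–3 scale, reversed = 3 − raw):
  item 2: 3 − 2 = 1
  item 5: 3 − 1 = 2
  item 11: 3 − 0 = 3
Scored: 2, 1, 0, 3, 2, 1, 3, 3, 1, 0, 3, 3, 1, 1, 1, 3, 1
Total = 29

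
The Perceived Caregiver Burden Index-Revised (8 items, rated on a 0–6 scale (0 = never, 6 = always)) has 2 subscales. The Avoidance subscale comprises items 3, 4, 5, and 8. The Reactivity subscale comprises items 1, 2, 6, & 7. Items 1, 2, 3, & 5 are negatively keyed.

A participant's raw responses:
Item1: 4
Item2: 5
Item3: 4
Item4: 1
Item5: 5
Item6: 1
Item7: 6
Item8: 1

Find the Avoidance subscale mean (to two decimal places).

1.25

Avoidance items: 3, 4, 5, 8.
Of these, items 3 & 5 are negatively keyed; reversed = (0+6) − raw = 6 − raw.
  item 3: 6 − 4 = 2
  item 4: 1
  item 5: 6 − 5 = 1
  item 8: 1
Sum = 2 + 1 + 1 + 1 = 5
Mean = 5 / 4 = 1.25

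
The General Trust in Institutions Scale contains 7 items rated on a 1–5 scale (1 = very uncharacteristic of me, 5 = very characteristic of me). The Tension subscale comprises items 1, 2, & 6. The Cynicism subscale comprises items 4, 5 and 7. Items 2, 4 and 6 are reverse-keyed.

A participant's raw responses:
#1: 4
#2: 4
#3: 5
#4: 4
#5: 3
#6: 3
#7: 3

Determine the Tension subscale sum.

9

Tension items: 1, 2, 6.
Of these, items 2 & 6 are reverse-keyed; reversed = (1+5) − raw = 6 − raw.
  item 1: 4
  item 2: 6 − 4 = 2
  item 6: 6 − 3 = 3
Sum = 4 + 2 + 3 = 9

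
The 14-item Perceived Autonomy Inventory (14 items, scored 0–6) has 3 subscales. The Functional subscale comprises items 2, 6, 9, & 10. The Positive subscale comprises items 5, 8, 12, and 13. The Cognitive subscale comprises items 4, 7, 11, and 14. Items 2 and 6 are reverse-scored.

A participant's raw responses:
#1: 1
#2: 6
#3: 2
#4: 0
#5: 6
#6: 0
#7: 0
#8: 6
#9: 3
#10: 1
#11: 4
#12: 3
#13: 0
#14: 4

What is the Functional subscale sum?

Functional items: 2, 6, 9, 10.
Of these, items 2 and 6 are reverse-scored; on a 0–6 scale, reversed = 6 − raw.
  item 2: 6 − 6 = 0
  item 6: 6 − 0 = 6
  item 9: 3
  item 10: 1
Sum = 0 + 6 + 3 + 1 = 10

10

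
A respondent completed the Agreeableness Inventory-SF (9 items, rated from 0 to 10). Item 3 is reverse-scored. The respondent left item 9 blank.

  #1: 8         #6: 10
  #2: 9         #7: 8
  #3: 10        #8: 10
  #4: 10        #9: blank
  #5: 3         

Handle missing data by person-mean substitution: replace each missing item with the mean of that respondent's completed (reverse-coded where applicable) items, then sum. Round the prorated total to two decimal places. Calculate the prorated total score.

Reverse-coded (reversed = (0+10) − raw = 10 − raw):
  item 3: 10 − 10 = 0
Completed scored items (8 of 9): 8, 9, 0, 10, 3, 10, 8, 10; sum = 58.
Person mean = 58 / 8 ≈ 7.2500
Prorated total = (58 / 8) × 9 = 65.25 (to 2 dp)

65.25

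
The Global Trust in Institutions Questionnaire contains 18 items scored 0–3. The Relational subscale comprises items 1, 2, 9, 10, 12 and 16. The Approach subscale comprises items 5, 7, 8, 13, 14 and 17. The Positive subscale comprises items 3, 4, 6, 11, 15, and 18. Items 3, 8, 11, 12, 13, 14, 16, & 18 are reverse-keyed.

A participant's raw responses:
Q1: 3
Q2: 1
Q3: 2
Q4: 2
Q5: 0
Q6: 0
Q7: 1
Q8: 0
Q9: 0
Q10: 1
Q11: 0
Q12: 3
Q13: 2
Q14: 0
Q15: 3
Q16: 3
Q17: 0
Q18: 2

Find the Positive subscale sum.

10

Positive items: 3, 4, 6, 11, 15, 18.
Of these, items 3, 11, and 18 are reverse-keyed; reversed = (0+3) − raw = 3 − raw.
  item 3: 3 − 2 = 1
  item 4: 2
  item 6: 0
  item 11: 3 − 0 = 3
  item 15: 3
  item 18: 3 − 2 = 1
Sum = 1 + 2 + 0 + 3 + 3 + 1 = 10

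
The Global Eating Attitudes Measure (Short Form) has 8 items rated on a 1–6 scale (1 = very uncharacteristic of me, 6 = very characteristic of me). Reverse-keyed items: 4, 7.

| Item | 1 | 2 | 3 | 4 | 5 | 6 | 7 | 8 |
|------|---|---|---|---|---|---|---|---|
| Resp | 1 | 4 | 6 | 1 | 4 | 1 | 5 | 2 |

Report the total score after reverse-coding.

Raw sum = 24. Reverse-keyed items: 4, 7; their raw sum = 6.
Each reversal replaces raw with 7 − raw, changing the total by 7 − 2·raw per item.
Total = 24 + 2·7 − 2·6 = 24 + 14 − 12 = 26

26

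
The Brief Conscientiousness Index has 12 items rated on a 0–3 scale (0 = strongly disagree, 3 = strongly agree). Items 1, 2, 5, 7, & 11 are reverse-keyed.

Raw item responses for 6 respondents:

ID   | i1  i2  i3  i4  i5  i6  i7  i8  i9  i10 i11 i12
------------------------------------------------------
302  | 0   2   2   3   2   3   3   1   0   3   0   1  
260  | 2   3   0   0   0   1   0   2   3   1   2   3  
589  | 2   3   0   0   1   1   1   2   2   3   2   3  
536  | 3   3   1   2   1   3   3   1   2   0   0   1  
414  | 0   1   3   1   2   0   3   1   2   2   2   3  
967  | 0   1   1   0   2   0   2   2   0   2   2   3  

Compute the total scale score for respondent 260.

18

Respondent 260 raw: 2, 3, 0, 0, 0, 1, 0, 2, 3, 1, 2, 3.
Reverse-coded (on a 0–3 scale, reversed = 3 − raw):
  item 1: 3 − 2 = 1
  item 2: 3 − 3 = 0
  item 3: 0
  item 4: 0
  item 5: 3 − 0 = 3
  item 6: 1
  item 7: 3 − 0 = 3
  item 8: 2
  item 9: 3
  item 10: 1
  item 11: 3 − 2 = 1
  item 12: 3
Sum = 1 + 0 + 0 + 0 + 3 + 1 + 3 + 2 + 3 + 1 + 1 + 3 = 18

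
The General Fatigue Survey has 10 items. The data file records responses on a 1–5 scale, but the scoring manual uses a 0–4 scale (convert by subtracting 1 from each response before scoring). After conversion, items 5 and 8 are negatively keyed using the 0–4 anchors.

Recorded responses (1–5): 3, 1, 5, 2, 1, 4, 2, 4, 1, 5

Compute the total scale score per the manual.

Convert to 0–4: 2, 0, 4, 1, 0, 3, 1, 3, 0, 4
Reverse-coded (reversed = (0+4) − raw = 4 − raw):
  item 5: 4 − 0 = 4
  item 8: 4 − 3 = 1
Scored: 2, 0, 4, 1, 4, 3, 1, 1, 0, 4
Total = 20

20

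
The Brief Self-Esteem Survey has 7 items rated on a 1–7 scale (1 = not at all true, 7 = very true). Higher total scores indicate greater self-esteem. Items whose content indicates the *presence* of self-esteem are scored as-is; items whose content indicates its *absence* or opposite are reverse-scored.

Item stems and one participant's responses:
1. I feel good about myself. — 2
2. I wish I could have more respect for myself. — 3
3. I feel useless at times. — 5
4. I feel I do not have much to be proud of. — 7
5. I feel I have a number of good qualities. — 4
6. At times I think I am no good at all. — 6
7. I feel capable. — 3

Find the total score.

20

Items 2, 3, 4, 6 describe the absence/opposite of self-esteem → reverse-score.
reversed = (1+7) − raw = 8 − raw.
  item 1: 2
  item 2: 8 − 3 = 5
  item 3: 8 − 5 = 3
  item 4: 8 − 7 = 1
  item 5: 4
  item 6: 8 − 6 = 2
  item 7: 3
Total = 2 + 5 + 3 + 1 + 4 + 2 + 3 = 20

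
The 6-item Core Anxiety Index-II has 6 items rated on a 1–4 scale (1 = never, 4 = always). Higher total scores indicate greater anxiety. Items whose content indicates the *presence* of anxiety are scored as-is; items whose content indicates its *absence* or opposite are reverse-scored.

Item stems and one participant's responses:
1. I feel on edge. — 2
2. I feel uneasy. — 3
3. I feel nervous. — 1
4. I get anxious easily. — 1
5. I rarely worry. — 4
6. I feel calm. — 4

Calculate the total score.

9

Items 5, 6 describe the absence/opposite of anxiety → reverse-score.
reverse-coded value = 5 − response.
  item 1: 2
  item 2: 3
  item 3: 1
  item 4: 1
  item 5: 5 − 4 = 1
  item 6: 5 − 4 = 1
Total = 2 + 3 + 1 + 1 + 1 + 1 = 9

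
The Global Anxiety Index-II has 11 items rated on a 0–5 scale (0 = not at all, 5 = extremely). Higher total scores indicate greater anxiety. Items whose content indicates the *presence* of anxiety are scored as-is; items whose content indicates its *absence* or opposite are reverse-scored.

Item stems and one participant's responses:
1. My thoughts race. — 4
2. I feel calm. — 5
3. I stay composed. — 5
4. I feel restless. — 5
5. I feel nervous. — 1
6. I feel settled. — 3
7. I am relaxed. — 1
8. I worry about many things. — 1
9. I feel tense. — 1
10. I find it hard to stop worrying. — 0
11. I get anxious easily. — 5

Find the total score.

Items 2, 3, 6, 7 describe the absence/opposite of anxiety → reverse-score.
reversed = (0+5) − raw = 5 − raw.
  item 1: 4
  item 2: 5 − 5 = 0
  item 3: 5 − 5 = 0
  item 4: 5
  item 5: 1
  item 6: 5 − 3 = 2
  item 7: 5 − 1 = 4
  item 8: 1
  item 9: 1
  item 10: 0
  item 11: 5
Total = 4 + 0 + 0 + 5 + 1 + 2 + 4 + 1 + 1 + 0 + 5 = 23

23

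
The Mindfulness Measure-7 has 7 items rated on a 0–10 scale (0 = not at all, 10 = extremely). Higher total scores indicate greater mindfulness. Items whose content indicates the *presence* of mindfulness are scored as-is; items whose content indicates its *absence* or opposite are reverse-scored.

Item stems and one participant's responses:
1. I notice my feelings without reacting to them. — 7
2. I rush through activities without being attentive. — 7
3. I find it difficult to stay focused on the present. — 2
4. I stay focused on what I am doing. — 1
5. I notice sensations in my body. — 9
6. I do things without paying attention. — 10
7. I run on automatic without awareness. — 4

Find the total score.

Items 2, 3, 6, 7 describe the absence/opposite of mindfulness → reverse-score.
reverse-coded value = 10 − response.
  item 1: 7
  item 2: 10 − 7 = 3
  item 3: 10 − 2 = 8
  item 4: 1
  item 5: 9
  item 6: 10 − 10 = 0
  item 7: 10 − 4 = 6
Total = 7 + 3 + 8 + 1 + 9 + 0 + 6 = 34

34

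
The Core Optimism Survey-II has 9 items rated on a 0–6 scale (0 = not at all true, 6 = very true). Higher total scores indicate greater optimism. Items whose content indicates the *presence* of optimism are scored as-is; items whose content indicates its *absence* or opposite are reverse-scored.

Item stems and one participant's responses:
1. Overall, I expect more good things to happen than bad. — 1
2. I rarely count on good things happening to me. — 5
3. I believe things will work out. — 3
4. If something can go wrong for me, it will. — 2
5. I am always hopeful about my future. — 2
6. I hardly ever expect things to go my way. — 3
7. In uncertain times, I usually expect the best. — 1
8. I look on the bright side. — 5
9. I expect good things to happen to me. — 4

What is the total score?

24

Items 2, 4, 6 describe the absence/opposite of optimism → reverse-score.
reverse-coded value = 6 − response.
  item 1: 1
  item 2: 6 − 5 = 1
  item 3: 3
  item 4: 6 − 2 = 4
  item 5: 2
  item 6: 6 − 3 = 3
  item 7: 1
  item 8: 5
  item 9: 4
Total = 1 + 1 + 3 + 4 + 2 + 3 + 1 + 5 + 4 = 24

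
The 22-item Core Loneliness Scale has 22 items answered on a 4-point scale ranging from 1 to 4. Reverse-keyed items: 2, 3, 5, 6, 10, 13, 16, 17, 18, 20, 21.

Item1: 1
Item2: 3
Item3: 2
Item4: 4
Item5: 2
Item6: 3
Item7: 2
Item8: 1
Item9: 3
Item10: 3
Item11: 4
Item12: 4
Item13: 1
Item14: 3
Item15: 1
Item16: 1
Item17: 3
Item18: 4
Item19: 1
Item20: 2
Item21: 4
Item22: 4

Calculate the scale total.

Reverse-coded items (reversed = (1+4) − raw = 5 − raw):
  item 2: 5 − 3 = 2
  item 3: 5 − 2 = 3
  item 5: 5 − 2 = 3
  item 6: 5 − 3 = 2
  item 10: 5 − 3 = 2
  item 13: 5 − 1 = 4
  item 16: 5 − 1 = 4
  item 17: 5 − 3 = 2
  item 18: 5 − 4 = 1
  item 20: 5 − 2 = 3
  item 21: 5 − 4 = 1
After reverse-coding: 1, 2, 3, 4, 3, 2, 2, 1, 3, 2, 4, 4, 4, 3, 1, 4, 2, 1, 1, 3, 1, 4
Total = 1 + 2 + 3 + 4 + 3 + 2 + 2 + 1 + 3 + 2 + 4 + 4 + 4 + 3 + 1 + 4 + 2 + 1 + 1 + 3 + 1 + 4 = 55

55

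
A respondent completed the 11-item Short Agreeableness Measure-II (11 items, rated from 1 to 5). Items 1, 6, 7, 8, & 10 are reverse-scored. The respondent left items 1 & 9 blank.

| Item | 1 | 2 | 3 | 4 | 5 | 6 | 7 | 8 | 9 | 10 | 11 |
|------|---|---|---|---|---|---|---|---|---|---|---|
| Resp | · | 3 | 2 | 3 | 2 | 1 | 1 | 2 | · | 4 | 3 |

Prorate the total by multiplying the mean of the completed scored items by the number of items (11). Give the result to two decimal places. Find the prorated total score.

35.44

Reverse-coded (on a 1–5 scale, reversed = 6 − raw):
  item 6: 6 − 1 = 5
  item 7: 6 − 1 = 5
  item 8: 6 − 2 = 4
  item 10: 6 − 4 = 2
Completed scored items (9 of 11): 3, 2, 3, 2, 5, 5, 4, 2, 3; sum = 29.
Person mean = 29 / 9 ≈ 3.2222
Prorated total = (29 / 9) × 11 = 35.44 (to 2 dp)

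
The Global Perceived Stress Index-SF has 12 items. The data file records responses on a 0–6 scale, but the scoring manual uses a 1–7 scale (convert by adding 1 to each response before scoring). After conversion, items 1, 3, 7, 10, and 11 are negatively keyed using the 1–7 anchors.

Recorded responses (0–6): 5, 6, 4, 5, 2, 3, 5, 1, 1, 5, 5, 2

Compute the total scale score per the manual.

38

Convert to 1–7: 6, 7, 5, 6, 3, 4, 6, 2, 2, 6, 6, 3
Reverse-coded (on a 1–7 scale, reversed = 8 − raw):
  item 1: 8 − 6 = 2
  item 3: 8 − 5 = 3
  item 7: 8 − 6 = 2
  item 10: 8 − 6 = 2
  item 11: 8 − 6 = 2
Scored: 2, 7, 3, 6, 3, 4, 2, 2, 2, 2, 2, 3
Total = 38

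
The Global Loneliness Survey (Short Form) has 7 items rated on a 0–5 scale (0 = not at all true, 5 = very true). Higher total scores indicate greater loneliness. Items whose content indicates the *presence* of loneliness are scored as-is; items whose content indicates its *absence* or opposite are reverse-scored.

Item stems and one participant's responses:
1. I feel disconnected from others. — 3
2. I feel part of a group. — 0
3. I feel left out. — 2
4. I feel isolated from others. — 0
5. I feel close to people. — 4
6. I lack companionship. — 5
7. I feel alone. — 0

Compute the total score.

Items 2, 5 describe the absence/opposite of loneliness → reverse-score.
on a 0–5 scale, reversed = 5 − raw.
  item 1: 3
  item 2: 5 − 0 = 5
  item 3: 2
  item 4: 0
  item 5: 5 − 4 = 1
  item 6: 5
  item 7: 0
Total = 3 + 5 + 2 + 0 + 1 + 5 + 0 = 16

16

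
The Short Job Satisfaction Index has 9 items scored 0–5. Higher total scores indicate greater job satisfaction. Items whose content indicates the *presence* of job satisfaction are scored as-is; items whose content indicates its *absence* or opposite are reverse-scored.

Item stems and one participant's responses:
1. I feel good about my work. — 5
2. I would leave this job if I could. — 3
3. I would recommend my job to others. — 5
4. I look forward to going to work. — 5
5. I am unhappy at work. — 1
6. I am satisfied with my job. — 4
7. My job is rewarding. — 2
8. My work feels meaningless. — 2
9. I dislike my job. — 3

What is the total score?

Items 2, 5, 8, 9 describe the absence/opposite of job satisfaction → reverse-score.
on a 0–5 scale, reversed = 5 − raw.
  item 1: 5
  item 2: 5 − 3 = 2
  item 3: 5
  item 4: 5
  item 5: 5 − 1 = 4
  item 6: 4
  item 7: 2
  item 8: 5 − 2 = 3
  item 9: 5 − 3 = 2
Total = 5 + 2 + 5 + 5 + 4 + 4 + 2 + 3 + 2 = 32

32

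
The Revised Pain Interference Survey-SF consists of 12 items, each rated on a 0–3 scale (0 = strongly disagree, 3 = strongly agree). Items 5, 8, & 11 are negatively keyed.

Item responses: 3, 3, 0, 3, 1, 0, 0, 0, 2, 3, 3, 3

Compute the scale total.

22

Reverse-coded items (reversed = (0+3) − raw = 3 − raw):
  item 5: 3 − 1 = 2
  item 8: 3 − 0 = 3
  item 11: 3 − 3 = 0
Scored responses: 3, 3, 0, 3, 2, 0, 0, 3, 2, 3, 0, 3
Total = 3 + 3 + 0 + 3 + 2 + 0 + 0 + 3 + 2 + 3 + 0 + 3 = 22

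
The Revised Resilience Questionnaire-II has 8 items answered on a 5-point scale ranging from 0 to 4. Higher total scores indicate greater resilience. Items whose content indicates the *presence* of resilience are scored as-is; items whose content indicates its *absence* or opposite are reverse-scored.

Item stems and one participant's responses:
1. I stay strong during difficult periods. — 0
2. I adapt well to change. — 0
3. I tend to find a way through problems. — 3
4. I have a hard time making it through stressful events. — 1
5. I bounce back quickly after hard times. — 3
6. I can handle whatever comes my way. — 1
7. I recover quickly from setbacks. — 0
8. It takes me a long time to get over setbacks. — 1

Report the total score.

Items 4, 8 describe the absence/opposite of resilience → reverse-score.
on a 0–4 scale, reversed = 4 − raw.
  item 1: 0
  item 2: 0
  item 3: 3
  item 4: 4 − 1 = 3
  item 5: 3
  item 6: 1
  item 7: 0
  item 8: 4 − 1 = 3
Total = 0 + 0 + 3 + 3 + 3 + 1 + 0 + 3 = 13

13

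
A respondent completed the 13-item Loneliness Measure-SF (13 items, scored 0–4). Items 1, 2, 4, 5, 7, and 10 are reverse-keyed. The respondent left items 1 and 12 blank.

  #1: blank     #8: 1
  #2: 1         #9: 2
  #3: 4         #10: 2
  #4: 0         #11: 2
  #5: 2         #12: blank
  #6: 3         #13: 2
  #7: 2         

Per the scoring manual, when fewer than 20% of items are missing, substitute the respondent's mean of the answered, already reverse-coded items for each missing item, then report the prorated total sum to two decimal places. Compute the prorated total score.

Reverse-coded (reverse-coded value = 4 − response):
  item 2: 4 − 1 = 3
  item 4: 4 − 0 = 4
  item 5: 4 − 2 = 2
  item 7: 4 − 2 = 2
  item 10: 4 − 2 = 2
Completed scored items (11 of 13): 3, 4, 4, 2, 3, 2, 1, 2, 2, 2, 2; sum = 27.
Person mean = 27 / 11 ≈ 2.4545
Prorated total = (27 / 11) × 13 = 31.91 (to 2 dp)

31.91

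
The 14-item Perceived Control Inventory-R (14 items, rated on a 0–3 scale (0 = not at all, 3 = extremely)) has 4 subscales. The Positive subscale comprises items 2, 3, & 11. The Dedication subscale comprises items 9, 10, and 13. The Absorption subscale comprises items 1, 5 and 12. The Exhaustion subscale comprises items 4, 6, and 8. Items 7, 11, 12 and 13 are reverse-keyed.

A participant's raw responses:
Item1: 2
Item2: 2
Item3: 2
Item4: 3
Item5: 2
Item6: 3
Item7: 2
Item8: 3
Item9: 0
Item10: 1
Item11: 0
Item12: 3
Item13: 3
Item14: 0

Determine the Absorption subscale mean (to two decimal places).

1.33

Absorption items: 1, 5, 12.
Of these, item 12 is reverse-keyed; on a 0–3 scale, reversed = 3 − raw.
  item 1: 2
  item 5: 2
  item 12: 3 − 3 = 0
Sum = 2 + 2 + 0 = 4
Mean = 4 / 3 = 1.33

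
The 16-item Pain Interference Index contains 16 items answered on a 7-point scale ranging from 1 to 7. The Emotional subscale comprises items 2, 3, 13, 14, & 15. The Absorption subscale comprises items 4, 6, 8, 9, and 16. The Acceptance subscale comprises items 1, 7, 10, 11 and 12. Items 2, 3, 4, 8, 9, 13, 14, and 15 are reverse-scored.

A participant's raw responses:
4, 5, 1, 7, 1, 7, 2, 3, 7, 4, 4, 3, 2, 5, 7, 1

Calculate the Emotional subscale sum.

20

Emotional items: 2, 3, 13, 14, 15.
Of these, items 2, 3, 13, 14, and 15 are reverse-scored; on a 1–7 scale, reversed = 8 − raw.
  item 2: 8 − 5 = 3
  item 3: 8 − 1 = 7
  item 13: 8 − 2 = 6
  item 14: 8 − 5 = 3
  item 15: 8 − 7 = 1
Sum = 3 + 7 + 6 + 3 + 1 = 20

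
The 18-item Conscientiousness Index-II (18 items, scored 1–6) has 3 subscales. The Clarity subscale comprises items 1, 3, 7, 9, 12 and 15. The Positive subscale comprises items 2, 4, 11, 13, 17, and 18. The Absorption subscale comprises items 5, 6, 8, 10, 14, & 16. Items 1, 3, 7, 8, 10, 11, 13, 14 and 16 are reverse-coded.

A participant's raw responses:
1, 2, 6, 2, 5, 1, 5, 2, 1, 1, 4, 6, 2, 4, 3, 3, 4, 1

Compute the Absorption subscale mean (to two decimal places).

Absorption items: 5, 6, 8, 10, 14, 16.
Of these, items 8, 10, 14, and 16 are reverse-coded; reverse-coded value = 7 − response.
  item 5: 5
  item 6: 1
  item 8: 7 − 2 = 5
  item 10: 7 − 1 = 6
  item 14: 7 − 4 = 3
  item 16: 7 − 3 = 4
Sum = 5 + 1 + 5 + 6 + 3 + 4 = 24
Mean = 24 / 6 = 4.00

4.00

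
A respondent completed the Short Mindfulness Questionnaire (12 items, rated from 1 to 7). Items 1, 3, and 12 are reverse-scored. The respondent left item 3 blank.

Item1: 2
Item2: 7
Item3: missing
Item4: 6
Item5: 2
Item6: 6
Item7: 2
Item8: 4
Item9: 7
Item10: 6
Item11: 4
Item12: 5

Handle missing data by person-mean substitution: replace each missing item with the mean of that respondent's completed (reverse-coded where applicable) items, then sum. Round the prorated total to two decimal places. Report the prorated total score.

Reverse-coded (reversed = (1+7) − raw = 8 − raw):
  item 1: 8 − 2 = 6
  item 12: 8 − 5 = 3
Completed scored items (11 of 12): 6, 7, 6, 2, 6, 2, 4, 7, 6, 4, 3; sum = 53.
Person mean = 53 / 11 ≈ 4.8182
Prorated total = (53 / 11) × 12 = 57.82 (to 2 dp)

57.82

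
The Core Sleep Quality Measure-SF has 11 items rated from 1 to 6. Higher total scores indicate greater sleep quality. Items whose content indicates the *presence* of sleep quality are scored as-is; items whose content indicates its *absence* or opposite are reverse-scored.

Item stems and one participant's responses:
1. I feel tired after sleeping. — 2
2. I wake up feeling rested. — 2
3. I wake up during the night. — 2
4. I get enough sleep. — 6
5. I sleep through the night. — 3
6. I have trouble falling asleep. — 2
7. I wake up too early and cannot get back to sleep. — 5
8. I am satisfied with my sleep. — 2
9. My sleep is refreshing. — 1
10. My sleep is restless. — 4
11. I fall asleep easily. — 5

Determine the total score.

Items 1, 3, 6, 7, 10 describe the absence/opposite of sleep quality → reverse-score.
reversed = (1+6) − raw = 7 − raw.
  item 1: 7 − 2 = 5
  item 2: 2
  item 3: 7 − 2 = 5
  item 4: 6
  item 5: 3
  item 6: 7 − 2 = 5
  item 7: 7 − 5 = 2
  item 8: 2
  item 9: 1
  item 10: 7 − 4 = 3
  item 11: 5
Total = 5 + 2 + 5 + 6 + 3 + 5 + 2 + 2 + 1 + 3 + 5 = 39

39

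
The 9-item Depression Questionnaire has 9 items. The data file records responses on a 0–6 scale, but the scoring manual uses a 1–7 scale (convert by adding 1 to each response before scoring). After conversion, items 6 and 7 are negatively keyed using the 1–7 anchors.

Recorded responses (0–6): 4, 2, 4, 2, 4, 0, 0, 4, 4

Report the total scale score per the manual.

45

Convert to 1–7: 5, 3, 5, 3, 5, 1, 1, 5, 5
Reverse-coded (reversed = (1+7) − raw = 8 − raw):
  item 6: 8 − 1 = 7
  item 7: 8 − 1 = 7
Scored: 5, 3, 5, 3, 5, 7, 7, 5, 5
Total = 45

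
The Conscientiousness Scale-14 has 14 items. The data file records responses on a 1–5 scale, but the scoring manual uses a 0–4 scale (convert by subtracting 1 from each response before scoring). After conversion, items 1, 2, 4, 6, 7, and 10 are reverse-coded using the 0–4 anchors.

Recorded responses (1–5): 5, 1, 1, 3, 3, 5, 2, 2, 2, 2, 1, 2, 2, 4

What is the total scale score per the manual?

Convert to 0–4: 4, 0, 0, 2, 2, 4, 1, 1, 1, 1, 0, 1, 1, 3
Reverse-coded (reversed = (0+4) − raw = 4 − raw):
  item 1: 4 − 4 = 0
  item 2: 4 − 0 = 4
  item 4: 4 − 2 = 2
  item 6: 4 − 4 = 0
  item 7: 4 − 1 = 3
  item 10: 4 − 1 = 3
Scored: 0, 4, 0, 2, 2, 0, 3, 1, 1, 3, 0, 1, 1, 3
Total = 21

21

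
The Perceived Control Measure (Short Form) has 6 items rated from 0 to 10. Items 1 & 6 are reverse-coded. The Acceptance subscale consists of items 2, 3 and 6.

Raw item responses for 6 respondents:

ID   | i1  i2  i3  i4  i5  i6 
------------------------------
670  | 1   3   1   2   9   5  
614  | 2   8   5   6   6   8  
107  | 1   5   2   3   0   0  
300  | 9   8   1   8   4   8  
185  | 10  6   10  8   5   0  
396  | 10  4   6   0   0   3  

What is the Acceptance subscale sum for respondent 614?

15

Respondent 614 raw: 2, 8, 5, 6, 6, 8.
Acceptance items: 2, 3, 6.
Reverse-coded (reverse-coded value = 10 − response):
  item 2: 8
  item 3: 5
  item 6: 10 − 8 = 2
Sum = 8 + 5 + 2 = 15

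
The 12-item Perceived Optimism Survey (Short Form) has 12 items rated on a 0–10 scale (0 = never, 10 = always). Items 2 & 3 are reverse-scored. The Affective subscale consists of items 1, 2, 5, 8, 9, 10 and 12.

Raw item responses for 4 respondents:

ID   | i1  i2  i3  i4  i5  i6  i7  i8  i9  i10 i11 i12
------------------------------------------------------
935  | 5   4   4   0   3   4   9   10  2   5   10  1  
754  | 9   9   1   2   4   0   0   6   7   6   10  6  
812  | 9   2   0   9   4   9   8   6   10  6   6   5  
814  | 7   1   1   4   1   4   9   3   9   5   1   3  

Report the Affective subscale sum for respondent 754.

Respondent 754 raw: 9, 9, 1, 2, 4, 0, 0, 6, 7, 6, 10, 6.
Affective items: 1, 2, 5, 8, 9, 10, 12.
Reverse-coded (on a 0–10 scale, reversed = 10 − raw):
  item 1: 9
  item 2: 10 − 9 = 1
  item 5: 4
  item 8: 6
  item 9: 7
  item 10: 6
  item 12: 6
Sum = 9 + 1 + 4 + 6 + 7 + 6 + 6 = 39

39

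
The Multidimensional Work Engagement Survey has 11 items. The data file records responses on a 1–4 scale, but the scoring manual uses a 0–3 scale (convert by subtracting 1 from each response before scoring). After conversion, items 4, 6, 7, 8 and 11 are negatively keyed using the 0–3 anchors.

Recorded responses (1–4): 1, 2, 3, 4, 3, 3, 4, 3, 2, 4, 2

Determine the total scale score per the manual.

13

Convert to 0–3: 0, 1, 2, 3, 2, 2, 3, 2, 1, 3, 1
Reverse-coded (reversed = (0+3) − raw = 3 − raw):
  item 4: 3 − 3 = 0
  item 6: 3 − 2 = 1
  item 7: 3 − 3 = 0
  item 8: 3 − 2 = 1
  item 11: 3 − 1 = 2
Scored: 0, 1, 2, 0, 2, 1, 0, 1, 1, 3, 2
Total = 13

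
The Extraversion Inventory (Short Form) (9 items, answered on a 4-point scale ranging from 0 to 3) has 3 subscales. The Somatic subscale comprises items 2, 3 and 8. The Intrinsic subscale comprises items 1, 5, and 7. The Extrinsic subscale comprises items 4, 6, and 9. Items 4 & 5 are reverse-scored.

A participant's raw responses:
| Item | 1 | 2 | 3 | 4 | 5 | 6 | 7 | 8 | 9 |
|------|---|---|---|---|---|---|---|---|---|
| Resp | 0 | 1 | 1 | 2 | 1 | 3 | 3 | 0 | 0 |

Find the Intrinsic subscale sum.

5

Intrinsic items: 1, 5, 7.
Of these, item 5 is reverse-scored; on a 0–3 scale, reversed = 3 − raw.
  item 1: 0
  item 5: 3 − 1 = 2
  item 7: 3
Sum = 0 + 2 + 3 = 5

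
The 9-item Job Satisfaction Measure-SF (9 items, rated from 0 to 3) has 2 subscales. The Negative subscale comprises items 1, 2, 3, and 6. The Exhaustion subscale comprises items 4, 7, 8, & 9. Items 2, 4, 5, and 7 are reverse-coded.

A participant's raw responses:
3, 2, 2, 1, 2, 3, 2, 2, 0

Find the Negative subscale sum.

Negative items: 1, 2, 3, 6.
Of these, item 2 is reverse-coded; reversed = (0+3) − raw = 3 − raw.
  item 1: 3
  item 2: 3 − 2 = 1
  item 3: 2
  item 6: 3
Sum = 3 + 1 + 2 + 3 = 9

9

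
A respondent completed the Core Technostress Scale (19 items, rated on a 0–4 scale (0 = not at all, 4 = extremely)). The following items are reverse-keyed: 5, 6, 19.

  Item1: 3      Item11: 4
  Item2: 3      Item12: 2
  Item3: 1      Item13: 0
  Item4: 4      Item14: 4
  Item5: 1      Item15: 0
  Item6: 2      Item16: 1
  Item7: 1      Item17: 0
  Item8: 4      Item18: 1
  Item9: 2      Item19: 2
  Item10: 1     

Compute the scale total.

Reversing items 5, 6, & 19 with 4 − raw:
Total = 3 + 3 + 1 + 4 + (4−1) + (4−2) + 1 + 4 + 2 + 1 + 4 + 2 + 0 + 4 + 0 + 1 + 0 + 1 + (4−2)
      = 3 + 3 + 1 + 4 + 3 + 2 + 1 + 4 + 2 + 1 + 4 + 2 + 0 + 4 + 0 + 1 + 0 + 1 + 2 = 38

38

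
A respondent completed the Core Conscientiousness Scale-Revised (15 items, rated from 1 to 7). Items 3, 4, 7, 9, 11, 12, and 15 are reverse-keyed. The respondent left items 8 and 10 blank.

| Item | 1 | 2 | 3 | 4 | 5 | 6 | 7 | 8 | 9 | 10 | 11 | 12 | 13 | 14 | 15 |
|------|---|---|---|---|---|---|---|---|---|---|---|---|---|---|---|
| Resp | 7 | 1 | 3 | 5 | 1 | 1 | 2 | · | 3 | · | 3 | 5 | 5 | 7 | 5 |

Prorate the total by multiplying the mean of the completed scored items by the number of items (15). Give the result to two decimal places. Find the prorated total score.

60.00

Reverse-coded (reverse-coded value = 8 − response):
  item 3: 8 − 3 = 5
  item 4: 8 − 5 = 3
  item 7: 8 − 2 = 6
  item 9: 8 − 3 = 5
  item 11: 8 − 3 = 5
  item 12: 8 − 5 = 3
  item 15: 8 − 5 = 3
Completed scored items (13 of 15): 7, 1, 5, 3, 1, 1, 6, 5, 5, 3, 5, 7, 3; sum = 52.
Person mean = 52 / 13 ≈ 4.0000
Prorated total = (52 / 13) × 15 = 60.00 (to 2 dp)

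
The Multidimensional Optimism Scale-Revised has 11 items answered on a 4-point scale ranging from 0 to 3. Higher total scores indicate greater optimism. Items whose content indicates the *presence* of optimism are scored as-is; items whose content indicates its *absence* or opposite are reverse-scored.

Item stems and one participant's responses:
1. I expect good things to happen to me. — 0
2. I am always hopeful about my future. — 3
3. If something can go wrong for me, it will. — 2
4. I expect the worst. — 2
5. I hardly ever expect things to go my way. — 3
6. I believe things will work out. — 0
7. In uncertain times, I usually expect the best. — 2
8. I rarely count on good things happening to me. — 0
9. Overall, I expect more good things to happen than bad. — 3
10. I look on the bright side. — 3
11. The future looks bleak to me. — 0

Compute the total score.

Items 3, 4, 5, 8, 11 describe the absence/opposite of optimism → reverse-score.
on a 0–3 scale, reversed = 3 − raw.
  item 1: 0
  item 2: 3
  item 3: 3 − 2 = 1
  item 4: 3 − 2 = 1
  item 5: 3 − 3 = 0
  item 6: 0
  item 7: 2
  item 8: 3 − 0 = 3
  item 9: 3
  item 10: 3
  item 11: 3 − 0 = 3
Total = 0 + 3 + 1 + 1 + 0 + 0 + 2 + 3 + 3 + 3 + 3 = 19

19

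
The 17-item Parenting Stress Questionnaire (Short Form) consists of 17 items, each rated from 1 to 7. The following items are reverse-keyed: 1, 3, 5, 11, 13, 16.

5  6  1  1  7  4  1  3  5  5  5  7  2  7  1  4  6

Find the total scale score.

Apply reverse scoring (reverse-coded value = 8 − response):
  item 1: 8 − 5 = 3
  item 3: 8 − 1 = 7
  item 5: 8 − 7 = 1
  item 11: 8 − 5 = 3
  item 13: 8 − 2 = 6
  item 16: 8 − 4 = 4
Scored items: 3, 6, 7, 1, 1, 4, 1, 3, 5, 5, 3, 7, 6, 7, 1, 4, 6
Total = 3 + 6 + 7 + 1 + 1 + 4 + 1 + 3 + 5 + 5 + 3 + 7 + 6 + 7 + 1 + 4 + 6 = 70

70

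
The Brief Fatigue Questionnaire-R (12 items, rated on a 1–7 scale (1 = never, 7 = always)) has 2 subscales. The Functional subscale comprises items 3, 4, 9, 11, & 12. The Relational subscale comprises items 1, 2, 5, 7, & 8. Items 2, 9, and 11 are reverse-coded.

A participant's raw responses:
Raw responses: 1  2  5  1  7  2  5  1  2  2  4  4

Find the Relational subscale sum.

Relational items: 1, 2, 5, 7, 8.
Of these, item 2 is reverse-coded; on a 1–7 scale, reversed = 8 − raw.
  item 1: 1
  item 2: 8 − 2 = 6
  item 5: 7
  item 7: 5
  item 8: 1
Sum = 1 + 6 + 7 + 5 + 1 = 20

20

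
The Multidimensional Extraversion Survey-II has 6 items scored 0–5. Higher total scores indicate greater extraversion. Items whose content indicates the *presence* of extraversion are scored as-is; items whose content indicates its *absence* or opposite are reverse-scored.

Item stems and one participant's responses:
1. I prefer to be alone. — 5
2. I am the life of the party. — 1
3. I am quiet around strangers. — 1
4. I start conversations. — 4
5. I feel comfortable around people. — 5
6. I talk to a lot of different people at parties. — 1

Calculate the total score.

15

Items 1, 3 describe the absence/opposite of extraversion → reverse-score.
reversed = (0+5) − raw = 5 − raw.
  item 1: 5 − 5 = 0
  item 2: 1
  item 3: 5 − 1 = 4
  item 4: 4
  item 5: 5
  item 6: 1
Total = 0 + 1 + 4 + 4 + 5 + 1 = 15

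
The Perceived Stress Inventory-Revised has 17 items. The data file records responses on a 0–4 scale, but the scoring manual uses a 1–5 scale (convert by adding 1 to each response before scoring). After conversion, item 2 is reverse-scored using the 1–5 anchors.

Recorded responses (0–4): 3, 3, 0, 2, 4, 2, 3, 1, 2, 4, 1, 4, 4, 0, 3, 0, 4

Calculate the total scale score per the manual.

55

Convert to 1–5: 4, 4, 1, 3, 5, 3, 4, 2, 3, 5, 2, 5, 5, 1, 4, 1, 5
Reverse-coded (reversed = (1+5) − raw = 6 − raw):
  item 2: 6 − 4 = 2
Scored: 4, 2, 1, 3, 5, 3, 4, 2, 3, 5, 2, 5, 5, 1, 4, 1, 5
Total = 55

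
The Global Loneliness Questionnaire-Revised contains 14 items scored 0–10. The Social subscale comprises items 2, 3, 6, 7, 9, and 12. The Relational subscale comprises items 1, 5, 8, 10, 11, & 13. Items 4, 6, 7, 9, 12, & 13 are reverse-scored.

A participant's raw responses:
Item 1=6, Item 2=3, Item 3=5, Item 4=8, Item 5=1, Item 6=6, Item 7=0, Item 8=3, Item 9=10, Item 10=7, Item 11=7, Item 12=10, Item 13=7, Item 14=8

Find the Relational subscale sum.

Relational items: 1, 5, 8, 10, 11, 13.
Of these, item 13 is reverse-scored; reverse-coded value = 10 − response.
  item 1: 6
  item 5: 1
  item 8: 3
  item 10: 7
  item 11: 7
  item 13: 10 − 7 = 3
Sum = 6 + 1 + 3 + 7 + 7 + 3 = 27

27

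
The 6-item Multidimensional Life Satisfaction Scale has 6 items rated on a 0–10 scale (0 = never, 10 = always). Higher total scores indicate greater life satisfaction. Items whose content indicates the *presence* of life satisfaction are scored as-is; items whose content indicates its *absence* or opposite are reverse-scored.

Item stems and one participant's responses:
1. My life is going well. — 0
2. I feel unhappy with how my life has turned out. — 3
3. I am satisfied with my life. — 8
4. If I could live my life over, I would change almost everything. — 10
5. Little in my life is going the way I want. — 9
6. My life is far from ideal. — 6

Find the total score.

20

Items 2, 4, 5, 6 describe the absence/opposite of life satisfaction → reverse-score.
reversed = (0+10) − raw = 10 − raw.
  item 1: 0
  item 2: 10 − 3 = 7
  item 3: 8
  item 4: 10 − 10 = 0
  item 5: 10 − 9 = 1
  item 6: 10 − 6 = 4
Total = 0 + 7 + 8 + 0 + 1 + 4 = 20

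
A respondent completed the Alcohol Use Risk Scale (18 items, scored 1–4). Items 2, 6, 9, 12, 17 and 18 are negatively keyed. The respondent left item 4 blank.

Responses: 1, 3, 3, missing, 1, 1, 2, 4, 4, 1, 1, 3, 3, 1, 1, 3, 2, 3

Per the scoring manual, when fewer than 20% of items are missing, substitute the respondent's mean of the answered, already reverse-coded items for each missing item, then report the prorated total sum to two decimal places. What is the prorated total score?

37.06

Reverse-coded (reverse-coded value = 5 − response):
  item 2: 5 − 3 = 2
  item 6: 5 − 1 = 4
  item 9: 5 − 4 = 1
  item 12: 5 − 3 = 2
  item 17: 5 − 2 = 3
  item 18: 5 − 3 = 2
Completed scored items (17 of 18): 1, 2, 3, 1, 4, 2, 4, 1, 1, 1, 2, 3, 1, 1, 3, 3, 2; sum = 35.
Person mean = 35 / 17 ≈ 2.0588
Prorated total = (35 / 17) × 18 = 37.06 (to 2 dp)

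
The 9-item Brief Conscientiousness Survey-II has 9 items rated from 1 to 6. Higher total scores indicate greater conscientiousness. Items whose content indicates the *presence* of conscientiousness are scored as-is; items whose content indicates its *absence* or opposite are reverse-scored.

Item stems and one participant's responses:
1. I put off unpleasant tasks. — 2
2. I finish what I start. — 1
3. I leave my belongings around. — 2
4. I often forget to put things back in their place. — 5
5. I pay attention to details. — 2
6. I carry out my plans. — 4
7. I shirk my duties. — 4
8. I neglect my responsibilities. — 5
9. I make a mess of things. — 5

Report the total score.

Items 1, 3, 4, 7, 8, 9 describe the absence/opposite of conscientiousness → reverse-score.
reverse-coded value = 7 − response.
  item 1: 7 − 2 = 5
  item 2: 1
  item 3: 7 − 2 = 5
  item 4: 7 − 5 = 2
  item 5: 2
  item 6: 4
  item 7: 7 − 4 = 3
  item 8: 7 − 5 = 2
  item 9: 7 − 5 = 2
Total = 5 + 1 + 5 + 2 + 2 + 4 + 3 + 2 + 2 = 26

26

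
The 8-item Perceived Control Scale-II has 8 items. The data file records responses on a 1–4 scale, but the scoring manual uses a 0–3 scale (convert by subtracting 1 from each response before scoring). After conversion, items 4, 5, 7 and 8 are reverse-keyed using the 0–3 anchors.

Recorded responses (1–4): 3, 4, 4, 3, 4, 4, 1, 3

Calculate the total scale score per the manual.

16

Convert to 0–3: 2, 3, 3, 2, 3, 3, 0, 2
Reverse-coded (reversed = (0+3) − raw = 3 − raw):
  item 4: 3 − 2 = 1
  item 5: 3 − 3 = 0
  item 7: 3 − 0 = 3
  item 8: 3 − 2 = 1
Scored: 2, 3, 3, 1, 0, 3, 3, 1
Total = 16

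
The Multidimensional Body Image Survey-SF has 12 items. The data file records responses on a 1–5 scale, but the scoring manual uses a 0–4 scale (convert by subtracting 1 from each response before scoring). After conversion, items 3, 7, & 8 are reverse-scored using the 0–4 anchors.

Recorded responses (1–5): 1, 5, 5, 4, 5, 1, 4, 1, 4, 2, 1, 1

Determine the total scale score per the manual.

Convert to 0–4: 0, 4, 4, 3, 4, 0, 3, 0, 3, 1, 0, 0
Reverse-coded (reversed = (0+4) − raw = 4 − raw):
  item 3: 4 − 4 = 0
  item 7: 4 − 3 = 1
  item 8: 4 − 0 = 4
Scored: 0, 4, 0, 3, 4, 0, 1, 4, 3, 1, 0, 0
Total = 20

20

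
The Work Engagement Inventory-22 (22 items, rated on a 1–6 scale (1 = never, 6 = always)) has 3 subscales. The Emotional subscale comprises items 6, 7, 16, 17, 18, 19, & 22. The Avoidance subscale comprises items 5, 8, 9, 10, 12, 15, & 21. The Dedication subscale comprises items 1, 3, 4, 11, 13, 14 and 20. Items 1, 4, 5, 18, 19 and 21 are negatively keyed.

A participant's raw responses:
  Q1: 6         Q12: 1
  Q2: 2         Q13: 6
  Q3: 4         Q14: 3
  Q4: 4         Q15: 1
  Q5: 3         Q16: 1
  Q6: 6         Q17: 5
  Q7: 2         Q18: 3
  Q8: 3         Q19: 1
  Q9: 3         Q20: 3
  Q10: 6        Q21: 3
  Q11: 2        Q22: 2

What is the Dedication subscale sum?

22

Dedication items: 1, 3, 4, 11, 13, 14, 20.
Of these, items 1 & 4 are negatively keyed; reversed = (1+6) − raw = 7 − raw.
  item 1: 7 − 6 = 1
  item 3: 4
  item 4: 7 − 4 = 3
  item 11: 2
  item 13: 6
  item 14: 3
  item 20: 3
Sum = 1 + 4 + 3 + 2 + 6 + 3 + 3 = 22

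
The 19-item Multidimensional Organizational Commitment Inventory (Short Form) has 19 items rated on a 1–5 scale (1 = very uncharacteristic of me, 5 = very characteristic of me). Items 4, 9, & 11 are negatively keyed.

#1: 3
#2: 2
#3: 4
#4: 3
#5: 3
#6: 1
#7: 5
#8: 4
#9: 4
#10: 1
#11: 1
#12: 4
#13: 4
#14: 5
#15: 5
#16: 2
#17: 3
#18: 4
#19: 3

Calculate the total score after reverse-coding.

Apply reverse scoring (on a 1–5 scale, reversed = 6 − raw):
  item 4: 6 − 3 = 3
  item 9: 6 − 4 = 2
  item 11: 6 − 1 = 5
Scored items: 3, 2, 4, 3, 3, 1, 5, 4, 2, 1, 5, 4, 4, 5, 5, 2, 3, 4, 3
Total = 3 + 2 + 4 + 3 + 3 + 1 + 5 + 4 + 2 + 1 + 5 + 4 + 4 + 5 + 5 + 2 + 3 + 4 + 3 = 63

63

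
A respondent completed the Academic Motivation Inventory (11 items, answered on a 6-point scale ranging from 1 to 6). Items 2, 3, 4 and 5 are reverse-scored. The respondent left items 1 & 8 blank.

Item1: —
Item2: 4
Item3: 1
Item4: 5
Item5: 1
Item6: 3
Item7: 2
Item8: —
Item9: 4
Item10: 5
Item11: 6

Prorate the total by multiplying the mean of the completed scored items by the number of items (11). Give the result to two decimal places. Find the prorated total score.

45.22

Reverse-coded (reverse-coded value = 7 − response):
  item 2: 7 − 4 = 3
  item 3: 7 − 1 = 6
  item 4: 7 − 5 = 2
  item 5: 7 − 1 = 6
Completed scored items (9 of 11): 3, 6, 2, 6, 3, 2, 4, 5, 6; sum = 37.
Person mean = 37 / 9 ≈ 4.1111
Prorated total = (37 / 9) × 11 = 45.22 (to 2 dp)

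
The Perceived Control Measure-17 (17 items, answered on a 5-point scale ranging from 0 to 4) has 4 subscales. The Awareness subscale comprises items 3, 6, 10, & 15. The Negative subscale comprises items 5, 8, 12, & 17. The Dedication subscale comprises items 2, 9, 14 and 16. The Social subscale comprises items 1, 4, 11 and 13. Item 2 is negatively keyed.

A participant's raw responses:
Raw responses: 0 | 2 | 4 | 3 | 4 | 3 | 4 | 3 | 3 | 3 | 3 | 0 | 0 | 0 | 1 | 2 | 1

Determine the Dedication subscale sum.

Dedication items: 2, 9, 14, 16.
Of these, item 2 is negatively keyed; reversed = (0+4) − raw = 4 − raw.
  item 2: 4 − 2 = 2
  item 9: 3
  item 14: 0
  item 16: 2
Sum = 2 + 3 + 0 + 2 = 7

7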